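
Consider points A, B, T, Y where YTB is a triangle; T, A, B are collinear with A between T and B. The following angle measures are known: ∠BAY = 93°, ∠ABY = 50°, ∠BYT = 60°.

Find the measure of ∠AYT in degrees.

1. ∠TAY = 87°  [linear pair at A on TB]
2. ∠TBY = 50°  [A on ray BT]
3. ∠BTY = 70°  [△YTB]
4. ∠ATY = 70°  [A on ray TB]
5. ∠AYT = 23°  [△YTA]

∠AYT = 23°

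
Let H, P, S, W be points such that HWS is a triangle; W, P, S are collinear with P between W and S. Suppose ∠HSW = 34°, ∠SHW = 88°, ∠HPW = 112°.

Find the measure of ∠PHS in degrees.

1. ∠HSP = 34°  [P on ray SW]
2. ∠HPS = 68°  [linear pair at P on WS]
3. ∠PHS = 78°  [△HPS]

∠PHS = 78°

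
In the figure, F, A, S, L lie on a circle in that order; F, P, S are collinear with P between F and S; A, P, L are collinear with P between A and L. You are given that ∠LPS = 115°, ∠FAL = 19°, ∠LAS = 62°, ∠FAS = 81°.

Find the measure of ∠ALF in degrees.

1. ∠FPL = 65°  [linear pair at P on FS]
2. ∠LFS = 62°  [same arc SL]
3. ∠ALF = 53°  [△FPL]

∠ALF = 53°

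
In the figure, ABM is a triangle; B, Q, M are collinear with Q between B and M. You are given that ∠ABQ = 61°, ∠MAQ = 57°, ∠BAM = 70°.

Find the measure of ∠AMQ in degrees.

∠AMQ = 49°

1. ∠ABM = 61°  [Q on ray BM]
2. ∠AMB = 49°  [△ABM]
3. ∠AMQ = 49°  [Q on ray MB]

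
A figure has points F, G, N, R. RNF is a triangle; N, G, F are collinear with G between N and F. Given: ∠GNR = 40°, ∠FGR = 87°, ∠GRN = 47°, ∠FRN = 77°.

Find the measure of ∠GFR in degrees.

∠GFR = 63°

1. ∠FNR = 40°  [G on ray NF]
2. ∠NFR = 63°  [△RNF]
3. ∠GFR = 63°  [G on ray FN]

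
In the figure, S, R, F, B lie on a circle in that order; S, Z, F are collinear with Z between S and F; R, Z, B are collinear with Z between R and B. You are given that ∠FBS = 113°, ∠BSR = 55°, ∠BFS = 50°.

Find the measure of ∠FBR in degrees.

1. ∠BSF = 17°  [△SFB]
2. ∠BFR = 125°  [cyclic SRFB, opposite ∠S+∠F]
3. ∠BRF = 17°  [same arc FB]
4. ∠FBR = 38°  [△RFB]

∠FBR = 38°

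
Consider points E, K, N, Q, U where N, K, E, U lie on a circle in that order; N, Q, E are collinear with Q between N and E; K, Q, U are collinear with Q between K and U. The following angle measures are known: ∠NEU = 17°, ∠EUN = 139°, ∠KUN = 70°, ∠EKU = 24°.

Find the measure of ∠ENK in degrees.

1. ∠EKN = 41°  [cyclic NKEU, opposite ∠K+∠U]
2. ∠KEN = 70°  [same arc NK]
3. ∠ENK = 69°  [△NKE]

∠ENK = 69°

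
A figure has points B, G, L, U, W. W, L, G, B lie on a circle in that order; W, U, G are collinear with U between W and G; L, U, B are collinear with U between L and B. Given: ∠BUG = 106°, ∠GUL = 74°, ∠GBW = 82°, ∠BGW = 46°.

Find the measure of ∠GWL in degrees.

1. ∠LUW = 106°  [vertical angles at U]
2. ∠BLW = 46°  [same arc WB]
3. ∠GWL = 28°  [△WUL]

∠GWL = 28°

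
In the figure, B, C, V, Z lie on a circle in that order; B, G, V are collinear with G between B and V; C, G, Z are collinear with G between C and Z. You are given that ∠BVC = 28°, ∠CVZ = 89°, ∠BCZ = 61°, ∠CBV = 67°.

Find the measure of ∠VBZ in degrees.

1. ∠BCV = 85°  [△BCV]
2. ∠BVZ = 61°  [same arc BZ]
3. ∠BZV = 95°  [cyclic BCVZ, opposite ∠C+∠Z]
4. ∠VBZ = 24°  [△BVZ]

∠VBZ = 24°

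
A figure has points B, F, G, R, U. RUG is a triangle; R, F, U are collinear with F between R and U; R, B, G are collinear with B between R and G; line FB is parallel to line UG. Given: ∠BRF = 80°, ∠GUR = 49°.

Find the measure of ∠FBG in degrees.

1. ∠GRU = 80°  [F on RU, B on RG]
2. ∠RGU = 51°  [△RUG]
3. ∠FBR = 51°  [FB∥UG, corresponding at B]
4. ∠FBG = 129°  [linear pair at B on RG]

∠FBG = 129°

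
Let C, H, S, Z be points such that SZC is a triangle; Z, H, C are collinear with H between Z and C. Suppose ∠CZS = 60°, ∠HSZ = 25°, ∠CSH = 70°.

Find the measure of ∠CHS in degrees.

∠CHS = 85°

1. ∠HZS = 60°  [H on ray ZC]
2. ∠SHZ = 95°  [△SZH]
3. ∠CHS = 85°  [linear pair at H on ZC]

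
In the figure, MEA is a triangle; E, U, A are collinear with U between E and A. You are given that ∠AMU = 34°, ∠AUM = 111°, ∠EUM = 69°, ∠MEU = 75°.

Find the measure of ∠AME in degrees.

1. ∠MAU = 35°  [△MUA]
2. ∠AEM = 75°  [U on ray EA]
3. ∠EAM = 35°  [U on ray AE]
4. ∠AME = 70°  [△MEA]

∠AME = 70°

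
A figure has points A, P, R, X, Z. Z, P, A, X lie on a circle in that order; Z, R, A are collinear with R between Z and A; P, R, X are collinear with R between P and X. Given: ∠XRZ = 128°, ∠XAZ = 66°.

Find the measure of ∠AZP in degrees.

∠AZP = 62°

1. ∠ARP = 128°  [vertical angles at R]
2. ∠XPZ = 66°  [same arc ZX]
3. ∠PRZ = 52°  [linear pair at R on ZA]
4. ∠AZP = 62°  [△ZRP]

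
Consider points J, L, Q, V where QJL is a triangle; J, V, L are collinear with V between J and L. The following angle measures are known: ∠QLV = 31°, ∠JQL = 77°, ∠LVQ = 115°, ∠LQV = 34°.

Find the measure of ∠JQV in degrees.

∠JQV = 43°

1. ∠JLQ = 31°  [V on ray LJ]
2. ∠LJQ = 72°  [△QJL]
3. ∠JVQ = 65°  [linear pair at V on JL]
4. ∠QJV = 72°  [V on ray JL]
5. ∠JQV = 43°  [△QJV]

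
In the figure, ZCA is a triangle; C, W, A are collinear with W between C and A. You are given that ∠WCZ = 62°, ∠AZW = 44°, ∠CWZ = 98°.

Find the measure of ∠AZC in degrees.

∠AZC = 64°

1. ∠ACZ = 62°  [W on ray CA]
2. ∠AWZ = 82°  [linear pair at W on CA]
3. ∠WAZ = 54°  [△ZWA]
4. ∠CAZ = 54°  [W on ray AC]
5. ∠AZC = 64°  [△ZCA]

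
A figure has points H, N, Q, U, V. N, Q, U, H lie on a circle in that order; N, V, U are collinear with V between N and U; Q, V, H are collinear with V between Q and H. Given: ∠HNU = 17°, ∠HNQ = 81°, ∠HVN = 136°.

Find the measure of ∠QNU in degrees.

1. ∠HQU = 17°  [same arc UH]
2. ∠HUQ = 99°  [cyclic NQUH, opposite ∠N+∠U]
3. ∠QHU = 64°  [△QUH]
4. ∠QNU = 64°  [same arc QU]

∠QNU = 64°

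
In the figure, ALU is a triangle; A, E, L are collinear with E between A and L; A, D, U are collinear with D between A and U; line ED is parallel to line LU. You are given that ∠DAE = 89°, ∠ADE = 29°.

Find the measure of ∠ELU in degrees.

1. ∠AED = 62°  [△AED]
2. ∠DEL = 118°  [linear pair at E on AL]
3. ∠ELU = 62°  [ED∥LU, co-interior at L–E]

∠ELU = 62°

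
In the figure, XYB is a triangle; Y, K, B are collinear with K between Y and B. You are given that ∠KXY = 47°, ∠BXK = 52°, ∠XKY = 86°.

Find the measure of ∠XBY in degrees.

∠XBY = 34°

1. ∠BKX = 94°  [linear pair at K on YB]
2. ∠KBX = 34°  [△XKB]
3. ∠XBY = 34°  [K on ray BY]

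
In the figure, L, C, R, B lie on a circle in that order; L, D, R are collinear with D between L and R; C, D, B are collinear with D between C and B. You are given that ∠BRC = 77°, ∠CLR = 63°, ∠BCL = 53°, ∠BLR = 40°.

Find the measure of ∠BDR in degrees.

∠BDR = 64°

1. ∠CBR = 63°  [same arc CR]
2. ∠BRL = 53°  [same arc LB]
3. ∠BDR = 64°  [△RDB]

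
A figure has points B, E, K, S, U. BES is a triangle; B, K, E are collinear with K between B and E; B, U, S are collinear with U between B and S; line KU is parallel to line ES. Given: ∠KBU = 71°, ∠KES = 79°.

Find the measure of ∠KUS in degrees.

1. ∠EBS = 71°  [K on BE, U on BS]
2. ∠BES = 79°  [K on ray EB]
3. ∠BSE = 30°  [△BES]
4. ∠BUK = 30°  [KU∥ES, corresponding at U]
5. ∠KUS = 150°  [linear pair at U on BS]

∠KUS = 150°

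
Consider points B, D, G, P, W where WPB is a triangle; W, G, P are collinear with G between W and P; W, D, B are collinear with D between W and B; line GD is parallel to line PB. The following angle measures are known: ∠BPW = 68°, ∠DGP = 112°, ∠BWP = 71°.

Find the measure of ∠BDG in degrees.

∠BDG = 139°

1. ∠PBW = 41°  [△WPB]
2. ∠GDW = 41°  [GD∥PB, corresponding at D]
3. ∠BDG = 139°  [linear pair at D on WB]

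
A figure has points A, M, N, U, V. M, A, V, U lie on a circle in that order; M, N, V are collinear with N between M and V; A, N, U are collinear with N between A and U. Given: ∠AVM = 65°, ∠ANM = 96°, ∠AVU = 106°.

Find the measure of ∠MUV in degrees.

∠MUV = 108°

1. ∠AUM = 65°  [same arc MA]
2. ∠UNV = 96°  [vertical angles at N]
3. ∠AMU = 74°  [cyclic MAVU, opposite ∠M+∠V]
4. ∠MAU = 41°  [△MAU]
5. ∠MNU = 84°  [linear pair at N on MV]
6. ∠MVU = 41°  [same arc MU]
7. ∠UMV = 31°  [△MNU]
8. ∠MUV = 108°  [△MVU]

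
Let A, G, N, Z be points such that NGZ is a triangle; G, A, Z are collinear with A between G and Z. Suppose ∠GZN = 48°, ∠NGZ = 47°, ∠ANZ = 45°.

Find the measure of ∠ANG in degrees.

1. ∠AZN = 48°  [A on ray ZG]
2. ∠AGN = 47°  [A on ray GZ]
3. ∠NAZ = 87°  [△NAZ]
4. ∠GAN = 93°  [linear pair at A on GZ]
5. ∠ANG = 40°  [△NGA]

∠ANG = 40°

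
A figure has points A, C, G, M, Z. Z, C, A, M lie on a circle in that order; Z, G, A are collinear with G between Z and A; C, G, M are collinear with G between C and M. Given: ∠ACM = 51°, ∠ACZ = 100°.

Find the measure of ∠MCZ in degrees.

1. ∠AZM = 51°  [same arc AM]
2. ∠AMZ = 80°  [cyclic ZCAM, opposite ∠C+∠M]
3. ∠MAZ = 49°  [△ZAM]
4. ∠MCZ = 49°  [same arc ZM]

∠MCZ = 49°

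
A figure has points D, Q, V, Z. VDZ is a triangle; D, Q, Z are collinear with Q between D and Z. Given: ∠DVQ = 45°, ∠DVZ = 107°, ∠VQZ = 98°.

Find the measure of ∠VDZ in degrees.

1. ∠DQV = 82°  [linear pair at Q on DZ]
2. ∠QDV = 53°  [△VDQ]
3. ∠VDZ = 53°  [Q on ray DZ]

∠VDZ = 53°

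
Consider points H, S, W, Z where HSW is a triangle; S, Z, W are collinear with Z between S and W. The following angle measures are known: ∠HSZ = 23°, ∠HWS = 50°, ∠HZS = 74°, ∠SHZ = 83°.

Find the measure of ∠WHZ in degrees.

∠WHZ = 24°

1. ∠HWZ = 50°  [Z on ray WS]
2. ∠HZW = 106°  [linear pair at Z on SW]
3. ∠WHZ = 24°  [△HZW]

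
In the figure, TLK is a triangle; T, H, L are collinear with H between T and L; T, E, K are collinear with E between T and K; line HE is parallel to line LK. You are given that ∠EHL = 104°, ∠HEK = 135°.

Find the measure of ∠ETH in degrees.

1. ∠EHT = 76°  [linear pair at H on TL]
2. ∠HET = 45°  [linear pair at E on TK]
3. ∠ETH = 59°  [△THE]

∠ETH = 59°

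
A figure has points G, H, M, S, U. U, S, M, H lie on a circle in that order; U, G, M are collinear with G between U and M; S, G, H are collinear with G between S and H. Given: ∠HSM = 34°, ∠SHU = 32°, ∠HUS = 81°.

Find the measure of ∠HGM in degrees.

1. ∠HUM = 34°  [same arc MH]
2. ∠HGU = 114°  [△UGH]
3. ∠HGM = 66°  [linear pair at G on UM]

∠HGM = 66°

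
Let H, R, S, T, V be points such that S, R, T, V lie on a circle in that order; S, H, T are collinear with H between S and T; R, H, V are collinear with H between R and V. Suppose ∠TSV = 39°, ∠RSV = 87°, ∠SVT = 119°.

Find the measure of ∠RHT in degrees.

∠RHT = 70°

1. ∠TRV = 39°  [same arc TV]
2. ∠STV = 22°  [△STV]
3. ∠RTV = 93°  [cyclic SRTV, opposite ∠S+∠T]
4. ∠RVT = 48°  [△RTV]
5. ∠SRV = 22°  [same arc SV]
6. ∠RST = 48°  [same arc RT]
7. ∠RHS = 110°  [△SHR]
8. ∠RHT = 70°  [linear pair at H on ST]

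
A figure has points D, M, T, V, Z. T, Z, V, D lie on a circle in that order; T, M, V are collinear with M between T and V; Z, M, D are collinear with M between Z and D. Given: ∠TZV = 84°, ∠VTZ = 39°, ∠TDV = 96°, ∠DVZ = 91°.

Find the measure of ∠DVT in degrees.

∠DVT = 34°

1. ∠TVZ = 57°  [△TZV]
2. ∠DTZ = 89°  [cyclic TZVD, opposite ∠T+∠V]
3. ∠TDZ = 57°  [same arc TZ]
4. ∠DZT = 34°  [△TZD]
5. ∠DVT = 34°  [same arc TD]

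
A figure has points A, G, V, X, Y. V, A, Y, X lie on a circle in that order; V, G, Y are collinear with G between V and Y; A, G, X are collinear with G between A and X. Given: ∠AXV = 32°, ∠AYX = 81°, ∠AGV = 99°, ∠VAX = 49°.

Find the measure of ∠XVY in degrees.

1. ∠AYV = 32°  [same arc VA]
2. ∠AGY = 81°  [linear pair at G on VY]
3. ∠XAY = 67°  [△AGY]
4. ∠XVY = 67°  [same arc YX]

∠XVY = 67°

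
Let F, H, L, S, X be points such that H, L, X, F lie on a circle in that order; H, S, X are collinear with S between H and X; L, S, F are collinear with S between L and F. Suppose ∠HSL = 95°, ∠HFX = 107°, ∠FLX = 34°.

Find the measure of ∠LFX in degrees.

∠LFX = 46°

1. ∠LSX = 85°  [linear pair at S on HX]
2. ∠HLX = 73°  [cyclic HLXF, opposite ∠L+∠F]
3. ∠HXL = 61°  [△LSX]
4. ∠LHX = 46°  [△HLX]
5. ∠LFX = 46°  [same arc LX]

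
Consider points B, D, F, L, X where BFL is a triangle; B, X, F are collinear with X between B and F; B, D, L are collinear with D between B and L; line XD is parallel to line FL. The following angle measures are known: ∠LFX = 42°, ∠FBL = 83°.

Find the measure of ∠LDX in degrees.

∠LDX = 125°

1. ∠BFL = 42°  [X on ray FB]
2. ∠BLF = 55°  [△BFL]
3. ∠BDX = 55°  [XD∥FL, corresponding at D]
4. ∠LDX = 125°  [linear pair at D on BL]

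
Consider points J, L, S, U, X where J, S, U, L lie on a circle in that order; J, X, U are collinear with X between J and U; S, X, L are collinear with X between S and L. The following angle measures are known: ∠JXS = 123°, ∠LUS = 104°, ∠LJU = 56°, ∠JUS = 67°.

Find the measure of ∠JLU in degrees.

∠JLU = 87°

1. ∠LJS = 76°  [cyclic JSUL, opposite ∠J+∠U]
2. ∠JLS = 67°  [same arc JS]
3. ∠JSL = 37°  [△JSL]
4. ∠JUL = 37°  [same arc JL]
5. ∠JLU = 87°  [△JUL]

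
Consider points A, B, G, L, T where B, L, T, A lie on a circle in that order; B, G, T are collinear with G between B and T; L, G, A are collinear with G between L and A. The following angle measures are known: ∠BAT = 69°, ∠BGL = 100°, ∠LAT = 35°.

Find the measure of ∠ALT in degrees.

∠ALT = 66°

1. ∠BLT = 111°  [cyclic BLTA, opposite ∠L+∠A]
2. ∠LGT = 80°  [linear pair at G on BT]
3. ∠LBT = 35°  [same arc LT]
4. ∠BTL = 34°  [△BLT]
5. ∠ALT = 66°  [△LGT]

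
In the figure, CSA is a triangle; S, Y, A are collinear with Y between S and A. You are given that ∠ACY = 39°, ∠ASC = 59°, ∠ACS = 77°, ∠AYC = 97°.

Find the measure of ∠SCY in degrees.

∠SCY = 38°

1. ∠CSY = 59°  [Y on ray SA]
2. ∠CYS = 83°  [linear pair at Y on SA]
3. ∠SCY = 38°  [△CSY]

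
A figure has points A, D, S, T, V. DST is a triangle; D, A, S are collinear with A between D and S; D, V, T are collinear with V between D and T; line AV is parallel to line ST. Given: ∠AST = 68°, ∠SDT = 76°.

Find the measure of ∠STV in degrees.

∠STV = 36°

1. ∠DST = 68°  [A on ray SD]
2. ∠DTS = 36°  [△DST]
3. ∠STV = 36°  [V on ray TD]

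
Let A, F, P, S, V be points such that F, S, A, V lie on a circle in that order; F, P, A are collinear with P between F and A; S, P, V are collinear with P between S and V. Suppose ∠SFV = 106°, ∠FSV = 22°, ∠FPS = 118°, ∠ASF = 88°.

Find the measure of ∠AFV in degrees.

1. ∠FAV = 22°  [same arc FV]
2. ∠AVF = 92°  [cyclic FSAV, opposite ∠S+∠V]
3. ∠AFV = 66°  [△FAV]

∠AFV = 66°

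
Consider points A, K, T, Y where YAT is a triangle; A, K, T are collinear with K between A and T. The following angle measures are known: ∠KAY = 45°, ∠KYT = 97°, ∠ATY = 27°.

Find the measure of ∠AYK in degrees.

∠AYK = 11°

1. ∠KTY = 27°  [K on ray TA]
2. ∠TKY = 56°  [△YKT]
3. ∠AKY = 124°  [linear pair at K on AT]
4. ∠AYK = 11°  [△YAK]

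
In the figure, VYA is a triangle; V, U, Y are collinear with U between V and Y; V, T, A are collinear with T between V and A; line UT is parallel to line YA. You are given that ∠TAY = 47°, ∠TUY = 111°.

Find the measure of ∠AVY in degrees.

1. ∠VAY = 47°  [T on ray AV]
2. ∠TUV = 69°  [linear pair at U on VY]
3. ∠UTV = 47°  [UT∥YA, corresponding at T]
4. ∠TVU = 64°  [△VUT]
5. ∠AVY = 64°  [U on VY, T on VA]

∠AVY = 64°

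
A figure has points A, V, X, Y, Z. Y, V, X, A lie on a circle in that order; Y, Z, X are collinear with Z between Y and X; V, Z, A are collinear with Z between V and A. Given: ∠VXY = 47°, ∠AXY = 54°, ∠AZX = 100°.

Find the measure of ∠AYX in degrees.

1. ∠VAY = 47°  [same arc YV]
2. ∠AZY = 80°  [linear pair at Z on YX]
3. ∠AYX = 53°  [△YZA]

∠AYX = 53°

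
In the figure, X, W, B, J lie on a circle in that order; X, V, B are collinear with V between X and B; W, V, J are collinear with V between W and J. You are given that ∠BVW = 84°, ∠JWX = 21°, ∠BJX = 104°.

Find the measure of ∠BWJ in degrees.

∠BWJ = 55°

1. ∠JBX = 21°  [same arc XJ]
2. ∠BXJ = 55°  [△XBJ]
3. ∠BWJ = 55°  [same arc BJ]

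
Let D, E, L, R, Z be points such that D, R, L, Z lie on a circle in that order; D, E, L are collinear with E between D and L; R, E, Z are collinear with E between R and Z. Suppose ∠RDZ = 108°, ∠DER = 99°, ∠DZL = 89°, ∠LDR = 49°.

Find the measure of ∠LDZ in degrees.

1. ∠RLZ = 72°  [cyclic DRLZ, opposite ∠D+∠L]
2. ∠LZR = 49°  [same arc RL]
3. ∠LRZ = 59°  [△RLZ]
4. ∠LDZ = 59°  [same arc LZ]

∠LDZ = 59°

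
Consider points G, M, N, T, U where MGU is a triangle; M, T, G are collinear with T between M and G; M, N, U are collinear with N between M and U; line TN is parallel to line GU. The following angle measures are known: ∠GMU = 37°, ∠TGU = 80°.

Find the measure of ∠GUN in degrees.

1. ∠MGU = 80°  [T on ray GM]
2. ∠GUM = 63°  [△MGU]
3. ∠GUN = 63°  [N on ray UM]

∠GUN = 63°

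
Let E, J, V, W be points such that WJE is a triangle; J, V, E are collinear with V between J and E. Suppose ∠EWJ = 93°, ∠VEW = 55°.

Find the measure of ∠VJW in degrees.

∠VJW = 32°

1. ∠JEW = 55°  [V on ray EJ]
2. ∠EJW = 32°  [△WJE]
3. ∠VJW = 32°  [V on ray JE]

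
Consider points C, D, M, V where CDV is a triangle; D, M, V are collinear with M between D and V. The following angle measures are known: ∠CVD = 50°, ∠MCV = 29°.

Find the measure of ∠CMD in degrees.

1. ∠CVM = 50°  [M on ray VD]
2. ∠CMV = 101°  [△CMV]
3. ∠CMD = 79°  [linear pair at M on DV]

∠CMD = 79°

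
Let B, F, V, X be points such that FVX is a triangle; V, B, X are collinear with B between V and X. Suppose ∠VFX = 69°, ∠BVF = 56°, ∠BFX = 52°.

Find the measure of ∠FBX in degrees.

∠FBX = 73°

1. ∠FVX = 56°  [B on ray VX]
2. ∠FXV = 55°  [△FVX]
3. ∠BXF = 55°  [B on ray XV]
4. ∠FBX = 73°  [△FBX]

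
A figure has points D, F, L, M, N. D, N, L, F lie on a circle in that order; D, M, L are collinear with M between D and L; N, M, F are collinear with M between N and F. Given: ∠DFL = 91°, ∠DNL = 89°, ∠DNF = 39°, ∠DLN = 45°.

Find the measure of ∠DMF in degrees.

1. ∠DLF = 39°  [same arc DF]
2. ∠DFN = 45°  [same arc DN]
3. ∠FDL = 50°  [△DLF]
4. ∠DMF = 85°  [△DMF]

∠DMF = 85°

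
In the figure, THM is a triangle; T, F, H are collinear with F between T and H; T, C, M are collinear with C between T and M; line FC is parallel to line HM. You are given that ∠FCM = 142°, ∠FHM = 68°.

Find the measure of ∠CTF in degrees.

1. ∠FCT = 38°  [linear pair at C on TM]
2. ∠MHT = 68°  [F on ray HT]
3. ∠HMT = 38°  [FC∥HM, corresponding at C]
4. ∠HTM = 74°  [△THM]
5. ∠CTF = 74°  [F on TH, C on TM]

∠CTF = 74°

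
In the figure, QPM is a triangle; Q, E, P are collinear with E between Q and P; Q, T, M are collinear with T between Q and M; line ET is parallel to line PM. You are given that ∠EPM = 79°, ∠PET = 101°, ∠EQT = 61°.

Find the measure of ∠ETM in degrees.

∠ETM = 140°

1. ∠QET = 79°  [linear pair at E on QP]
2. ∠ETQ = 40°  [△QET]
3. ∠ETM = 140°  [linear pair at T on QM]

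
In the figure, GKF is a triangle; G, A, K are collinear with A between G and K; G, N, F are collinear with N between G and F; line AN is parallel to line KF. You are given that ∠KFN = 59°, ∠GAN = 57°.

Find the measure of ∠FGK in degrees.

1. ∠GFK = 59°  [N on ray FG]
2. ∠FKG = 57°  [AN∥KF, corresponding at A]
3. ∠FGK = 64°  [△GKF]

∠FGK = 64°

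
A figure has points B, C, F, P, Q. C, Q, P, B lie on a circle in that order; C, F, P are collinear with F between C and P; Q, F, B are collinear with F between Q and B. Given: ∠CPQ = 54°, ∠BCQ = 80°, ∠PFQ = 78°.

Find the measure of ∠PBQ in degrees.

∠PBQ = 32°

1. ∠BQP = 48°  [△QFP]
2. ∠BPQ = 100°  [cyclic CQPB, opposite ∠C+∠P]
3. ∠PBQ = 32°  [△QPB]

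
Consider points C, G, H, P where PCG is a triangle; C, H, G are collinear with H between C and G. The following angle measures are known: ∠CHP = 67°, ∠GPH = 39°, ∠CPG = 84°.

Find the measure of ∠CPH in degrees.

1. ∠GHP = 113°  [linear pair at H on CG]
2. ∠HGP = 28°  [△PHG]
3. ∠CGP = 28°  [H on ray GC]
4. ∠GCP = 68°  [△PCG]
5. ∠HCP = 68°  [H on ray CG]
6. ∠CPH = 45°  [△PCH]

∠CPH = 45°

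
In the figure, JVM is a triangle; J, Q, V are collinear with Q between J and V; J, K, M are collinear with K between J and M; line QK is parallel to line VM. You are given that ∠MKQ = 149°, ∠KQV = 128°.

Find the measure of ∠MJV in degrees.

∠MJV = 97°

1. ∠JKQ = 31°  [linear pair at K on JM]
2. ∠JQK = 52°  [linear pair at Q on JV]
3. ∠KJQ = 97°  [△JQK]
4. ∠MJV = 97°  [Q on JV, K on JM]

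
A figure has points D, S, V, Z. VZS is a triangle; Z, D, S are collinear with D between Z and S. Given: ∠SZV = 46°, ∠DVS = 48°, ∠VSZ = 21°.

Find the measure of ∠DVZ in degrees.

1. ∠DZV = 46°  [D on ray ZS]
2. ∠DSV = 21°  [D on ray SZ]
3. ∠SDV = 111°  [△VDS]
4. ∠VDZ = 69°  [linear pair at D on ZS]
5. ∠DVZ = 65°  [△VZD]

∠DVZ = 65°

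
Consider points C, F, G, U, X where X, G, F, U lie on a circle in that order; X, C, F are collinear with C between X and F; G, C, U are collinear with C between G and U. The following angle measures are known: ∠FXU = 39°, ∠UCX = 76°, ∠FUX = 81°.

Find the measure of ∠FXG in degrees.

∠FXG = 16°

1. ∠FGU = 39°  [same arc FU]
2. ∠FCG = 76°  [vertical angles at C]
3. ∠FGX = 99°  [cyclic XGFU, opposite ∠G+∠U]
4. ∠GFX = 65°  [△GCF]
5. ∠FXG = 16°  [△XGF]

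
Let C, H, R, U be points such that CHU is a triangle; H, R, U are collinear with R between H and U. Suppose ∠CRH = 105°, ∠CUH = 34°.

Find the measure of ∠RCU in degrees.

∠RCU = 71°

1. ∠CRU = 75°  [linear pair at R on HU]
2. ∠CUR = 34°  [R on ray UH]
3. ∠RCU = 71°  [△CRU]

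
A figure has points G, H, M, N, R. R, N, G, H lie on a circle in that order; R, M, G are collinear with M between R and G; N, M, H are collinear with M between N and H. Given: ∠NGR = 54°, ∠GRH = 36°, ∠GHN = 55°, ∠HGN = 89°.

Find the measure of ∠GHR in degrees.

1. ∠GRN = 55°  [same arc NG]
2. ∠GNR = 71°  [△RNG]
3. ∠GHR = 109°  [cyclic RNGH, opposite ∠N+∠H]

∠GHR = 109°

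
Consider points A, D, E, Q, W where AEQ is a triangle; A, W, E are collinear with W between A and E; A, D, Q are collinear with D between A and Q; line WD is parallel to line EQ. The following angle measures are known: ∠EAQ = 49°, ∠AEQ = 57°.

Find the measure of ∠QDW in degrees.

∠QDW = 106°

1. ∠AQE = 74°  [△AEQ]
2. ∠ADW = 74°  [WD∥EQ, corresponding at D]
3. ∠QDW = 106°  [linear pair at D on AQ]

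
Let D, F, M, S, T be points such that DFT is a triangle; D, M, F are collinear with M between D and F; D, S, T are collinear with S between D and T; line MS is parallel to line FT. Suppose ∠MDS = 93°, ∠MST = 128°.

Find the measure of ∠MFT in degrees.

∠MFT = 35°

1. ∠DSM = 52°  [linear pair at S on DT]
2. ∠DMS = 35°  [△DMS]
3. ∠FMS = 145°  [linear pair at M on DF]
4. ∠MFT = 35°  [MS∥FT, co-interior at F–M]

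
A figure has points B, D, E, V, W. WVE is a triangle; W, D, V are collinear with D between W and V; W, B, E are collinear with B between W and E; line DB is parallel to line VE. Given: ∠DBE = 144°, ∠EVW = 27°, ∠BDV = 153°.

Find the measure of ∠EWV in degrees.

∠EWV = 117°

1. ∠DBW = 36°  [linear pair at B on WE]
2. ∠BDW = 27°  [DB∥VE, corresponding at D]
3. ∠BWD = 117°  [△WDB]
4. ∠EWV = 117°  [D on WV, B on WE]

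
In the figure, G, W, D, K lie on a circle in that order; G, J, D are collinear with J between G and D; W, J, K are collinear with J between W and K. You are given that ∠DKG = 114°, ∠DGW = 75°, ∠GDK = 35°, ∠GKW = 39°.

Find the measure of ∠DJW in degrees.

1. ∠DWG = 66°  [cyclic GWDK, opposite ∠W+∠K]
2. ∠DGK = 31°  [△GDK]
3. ∠GDW = 39°  [△GWD]
4. ∠DWK = 31°  [same arc DK]
5. ∠DJW = 110°  [△WJD]

∠DJW = 110°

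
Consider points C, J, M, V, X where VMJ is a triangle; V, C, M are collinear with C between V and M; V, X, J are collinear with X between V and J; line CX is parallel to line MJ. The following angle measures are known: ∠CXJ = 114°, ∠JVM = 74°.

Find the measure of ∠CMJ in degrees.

1. ∠CXV = 66°  [linear pair at X on VJ]
2. ∠CVX = 74°  [C on VM, X on VJ]
3. ∠VCX = 40°  [△VCX]
4. ∠MCX = 140°  [linear pair at C on VM]
5. ∠CMJ = 40°  [CX∥MJ, co-interior at M–C]

∠CMJ = 40°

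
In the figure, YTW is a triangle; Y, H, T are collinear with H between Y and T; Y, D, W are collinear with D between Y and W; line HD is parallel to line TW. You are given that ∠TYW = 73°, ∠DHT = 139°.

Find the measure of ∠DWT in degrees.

∠DWT = 66°

1. ∠DYH = 73°  [H on YT, D on YW]
2. ∠DHY = 41°  [linear pair at H on YT]
3. ∠HDY = 66°  [△YHD]
4. ∠HDW = 114°  [linear pair at D on YW]
5. ∠DWT = 66°  [HD∥TW, co-interior at W–D]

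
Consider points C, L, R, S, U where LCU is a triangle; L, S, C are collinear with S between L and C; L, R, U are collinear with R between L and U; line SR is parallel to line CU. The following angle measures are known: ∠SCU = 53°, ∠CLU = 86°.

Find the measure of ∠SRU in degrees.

∠SRU = 139°

1. ∠LCU = 53°  [S on ray CL]
2. ∠CUL = 41°  [△LCU]
3. ∠LRS = 41°  [SR∥CU, corresponding at R]
4. ∠SRU = 139°  [linear pair at R on LU]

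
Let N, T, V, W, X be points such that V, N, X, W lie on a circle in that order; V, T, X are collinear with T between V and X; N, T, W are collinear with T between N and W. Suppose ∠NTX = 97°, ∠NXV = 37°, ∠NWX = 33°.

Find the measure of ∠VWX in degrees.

∠VWX = 70°

1. ∠VTW = 97°  [vertical angles at T]
2. ∠NWV = 37°  [same arc VN]
3. ∠WTX = 83°  [linear pair at T on VX]
4. ∠WVX = 46°  [△VTW]
5. ∠VXW = 64°  [△XTW]
6. ∠VWX = 70°  [△VXW]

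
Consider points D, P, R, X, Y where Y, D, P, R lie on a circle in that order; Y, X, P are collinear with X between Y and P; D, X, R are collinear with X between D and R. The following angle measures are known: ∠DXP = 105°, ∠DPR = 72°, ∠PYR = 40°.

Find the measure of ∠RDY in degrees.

∠RDY = 37°

1. ∠RXY = 105°  [vertical angles at X]
2. ∠DYR = 108°  [cyclic YDPR, opposite ∠Y+∠P]
3. ∠DRY = 35°  [△YXR]
4. ∠RDY = 37°  [△YDR]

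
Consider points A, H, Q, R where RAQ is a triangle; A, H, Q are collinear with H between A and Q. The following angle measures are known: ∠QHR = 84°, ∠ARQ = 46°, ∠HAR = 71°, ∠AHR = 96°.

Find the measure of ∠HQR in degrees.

1. ∠QAR = 71°  [H on ray AQ]
2. ∠AQR = 63°  [△RAQ]
3. ∠HQR = 63°  [H on ray QA]

∠HQR = 63°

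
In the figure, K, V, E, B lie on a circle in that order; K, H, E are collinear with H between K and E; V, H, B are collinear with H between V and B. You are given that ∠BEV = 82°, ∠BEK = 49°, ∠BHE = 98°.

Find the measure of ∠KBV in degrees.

∠KBV = 33°

1. ∠BKV = 98°  [cyclic KVEB, opposite ∠K+∠E]
2. ∠BVK = 49°  [same arc KB]
3. ∠KBV = 33°  [△KVB]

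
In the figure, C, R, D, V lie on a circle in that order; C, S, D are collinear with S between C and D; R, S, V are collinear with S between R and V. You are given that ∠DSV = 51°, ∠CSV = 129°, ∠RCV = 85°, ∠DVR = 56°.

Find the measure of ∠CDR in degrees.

∠CDR = 22°

1. ∠DSR = 129°  [vertical angles at S]
2. ∠RDV = 95°  [cyclic CRDV, opposite ∠C+∠D]
3. ∠DRV = 29°  [△RDV]
4. ∠CDR = 22°  [△RSD]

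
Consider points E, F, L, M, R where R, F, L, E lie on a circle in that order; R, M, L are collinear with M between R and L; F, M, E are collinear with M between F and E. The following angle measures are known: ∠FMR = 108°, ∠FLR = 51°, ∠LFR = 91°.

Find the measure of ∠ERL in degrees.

∠ERL = 57°

1. ∠EML = 108°  [vertical angles at M]
2. ∠FER = 51°  [same arc RF]
3. ∠EMR = 72°  [linear pair at M on RL]
4. ∠ERL = 57°  [△RME]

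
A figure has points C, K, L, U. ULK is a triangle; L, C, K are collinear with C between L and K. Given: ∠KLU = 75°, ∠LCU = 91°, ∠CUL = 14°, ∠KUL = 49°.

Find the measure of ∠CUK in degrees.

∠CUK = 35°

1. ∠LKU = 56°  [△ULK]
2. ∠KCU = 89°  [linear pair at C on LK]
3. ∠CKU = 56°  [C on ray KL]
4. ∠CUK = 35°  [△UCK]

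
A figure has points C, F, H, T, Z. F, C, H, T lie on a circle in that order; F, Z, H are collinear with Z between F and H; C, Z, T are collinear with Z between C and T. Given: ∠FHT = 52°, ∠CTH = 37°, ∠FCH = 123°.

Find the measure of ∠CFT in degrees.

∠CFT = 108°

1. ∠FCT = 52°  [same arc FT]
2. ∠CFH = 37°  [same arc CH]
3. ∠CHF = 20°  [△FCH]
4. ∠CTF = 20°  [same arc FC]
5. ∠CFT = 108°  [△FCT]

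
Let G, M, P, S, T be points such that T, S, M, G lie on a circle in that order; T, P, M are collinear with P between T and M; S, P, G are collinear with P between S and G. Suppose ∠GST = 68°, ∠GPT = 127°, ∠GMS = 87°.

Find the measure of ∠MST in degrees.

1. ∠GMT = 68°  [same arc TG]
2. ∠GPM = 53°  [linear pair at P on TM]
3. ∠GTS = 93°  [cyclic TSMG, opposite ∠T+∠M]
4. ∠MGS = 59°  [△MPG]
5. ∠SGT = 19°  [△TSG]
6. ∠MTS = 59°  [same arc SM]
7. ∠SMT = 19°  [same arc TS]
8. ∠MST = 102°  [△TSM]

∠MST = 102°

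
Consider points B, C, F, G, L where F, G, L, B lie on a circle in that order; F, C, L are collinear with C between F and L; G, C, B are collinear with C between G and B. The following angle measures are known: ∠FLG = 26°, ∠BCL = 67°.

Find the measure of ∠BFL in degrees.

1. ∠FBG = 26°  [same arc FG]
2. ∠BCF = 113°  [linear pair at C on FL]
3. ∠BFL = 41°  [△FCB]

∠BFL = 41°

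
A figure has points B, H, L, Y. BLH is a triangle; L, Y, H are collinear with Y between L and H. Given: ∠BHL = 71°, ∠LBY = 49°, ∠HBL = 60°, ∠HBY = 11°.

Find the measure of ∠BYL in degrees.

∠BYL = 82°

1. ∠BHY = 71°  [Y on ray HL]
2. ∠BYH = 98°  [△BYH]
3. ∠BYL = 82°  [linear pair at Y on LH]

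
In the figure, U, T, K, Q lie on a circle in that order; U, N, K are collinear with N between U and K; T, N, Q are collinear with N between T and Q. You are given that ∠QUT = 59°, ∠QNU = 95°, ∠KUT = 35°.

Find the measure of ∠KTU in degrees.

∠KTU = 84°

1. ∠QKT = 121°  [cyclic UTKQ, opposite ∠U+∠K]
2. ∠KNT = 95°  [vertical angles at N]
3. ∠KQT = 35°  [same arc TK]
4. ∠KTQ = 24°  [△TKQ]
5. ∠TKU = 61°  [△TNK]
6. ∠KTU = 84°  [△UTK]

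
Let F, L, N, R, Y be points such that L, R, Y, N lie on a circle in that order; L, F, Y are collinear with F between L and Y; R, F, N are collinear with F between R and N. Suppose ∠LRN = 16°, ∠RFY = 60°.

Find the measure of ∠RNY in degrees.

∠RNY = 44°

1. ∠LYN = 16°  [same arc LN]
2. ∠LFN = 60°  [vertical angles at F]
3. ∠NFY = 120°  [linear pair at F on LY]
4. ∠RNY = 44°  [△YFN]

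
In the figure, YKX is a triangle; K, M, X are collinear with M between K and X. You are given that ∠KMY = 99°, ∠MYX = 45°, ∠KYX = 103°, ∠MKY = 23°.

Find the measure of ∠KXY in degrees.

1. ∠XMY = 81°  [linear pair at M on KX]
2. ∠MXY = 54°  [△YMX]
3. ∠KXY = 54°  [M on ray XK]

∠KXY = 54°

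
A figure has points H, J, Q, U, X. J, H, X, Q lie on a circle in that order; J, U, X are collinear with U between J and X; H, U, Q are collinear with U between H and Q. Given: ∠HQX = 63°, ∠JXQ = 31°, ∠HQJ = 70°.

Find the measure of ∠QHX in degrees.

∠QHX = 16°

1. ∠JHQ = 31°  [same arc JQ]
2. ∠HJQ = 79°  [△JHQ]
3. ∠HXQ = 101°  [cyclic JHXQ, opposite ∠J+∠X]
4. ∠QHX = 16°  [△HXQ]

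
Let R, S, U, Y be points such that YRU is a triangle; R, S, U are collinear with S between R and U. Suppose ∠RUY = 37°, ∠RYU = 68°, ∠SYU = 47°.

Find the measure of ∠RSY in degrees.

1. ∠SUY = 37°  [S on ray UR]
2. ∠USY = 96°  [△YSU]
3. ∠RSY = 84°  [linear pair at S on RU]

∠RSY = 84°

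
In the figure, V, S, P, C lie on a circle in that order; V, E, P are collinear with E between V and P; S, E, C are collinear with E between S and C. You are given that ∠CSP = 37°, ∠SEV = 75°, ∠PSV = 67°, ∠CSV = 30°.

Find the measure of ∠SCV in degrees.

∠SCV = 38°

1. ∠PVS = 75°  [△VES]
2. ∠SPV = 38°  [△VSP]
3. ∠SCV = 38°  [same arc VS]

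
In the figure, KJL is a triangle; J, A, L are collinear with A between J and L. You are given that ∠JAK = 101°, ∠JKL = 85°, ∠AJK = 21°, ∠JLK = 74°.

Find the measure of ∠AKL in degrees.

1. ∠KAL = 79°  [linear pair at A on JL]
2. ∠ALK = 74°  [A on ray LJ]
3. ∠AKL = 27°  [△KAL]

∠AKL = 27°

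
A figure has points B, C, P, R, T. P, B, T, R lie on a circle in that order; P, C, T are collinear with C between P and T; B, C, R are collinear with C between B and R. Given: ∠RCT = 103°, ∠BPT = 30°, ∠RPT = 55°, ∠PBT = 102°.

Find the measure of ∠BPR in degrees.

1. ∠BCP = 103°  [vertical angles at C]
2. ∠PCR = 77°  [linear pair at C on PT]
3. ∠PBR = 47°  [△PCB]
4. ∠BRP = 48°  [△PCR]
5. ∠BPR = 85°  [△PBR]

∠BPR = 85°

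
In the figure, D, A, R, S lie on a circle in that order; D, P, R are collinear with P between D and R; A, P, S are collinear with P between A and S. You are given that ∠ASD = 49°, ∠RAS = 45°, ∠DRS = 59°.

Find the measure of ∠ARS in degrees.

1. ∠DAS = 59°  [same arc DS]
2. ∠ADS = 72°  [△DAS]
3. ∠ARS = 108°  [cyclic DARS, opposite ∠D+∠R]

∠ARS = 108°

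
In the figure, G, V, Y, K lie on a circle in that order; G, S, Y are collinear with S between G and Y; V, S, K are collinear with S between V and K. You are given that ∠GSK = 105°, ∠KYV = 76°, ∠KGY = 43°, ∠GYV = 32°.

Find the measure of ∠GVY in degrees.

∠GVY = 87°

1. ∠VSY = 105°  [vertical angles at S]
2. ∠GKV = 32°  [△GSK]
3. ∠KGV = 104°  [cyclic GVYK, opposite ∠G+∠Y]
4. ∠GSV = 75°  [linear pair at S on GY]
5. ∠GVK = 44°  [△GVK]
6. ∠VGY = 61°  [△GSV]
7. ∠GVY = 87°  [△GVY]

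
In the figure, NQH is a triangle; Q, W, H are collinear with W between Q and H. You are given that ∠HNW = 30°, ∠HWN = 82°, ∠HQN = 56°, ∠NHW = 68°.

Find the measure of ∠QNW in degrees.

1. ∠NWQ = 98°  [linear pair at W on QH]
2. ∠NQW = 56°  [W on ray QH]
3. ∠QNW = 26°  [△NQW]

∠QNW = 26°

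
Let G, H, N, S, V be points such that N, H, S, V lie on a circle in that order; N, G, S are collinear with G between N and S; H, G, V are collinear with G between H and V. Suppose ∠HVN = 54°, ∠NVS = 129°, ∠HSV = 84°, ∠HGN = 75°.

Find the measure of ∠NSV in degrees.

1. ∠HNV = 96°  [cyclic NHSV, opposite ∠N+∠S]
2. ∠NHV = 30°  [△NHV]
3. ∠NSV = 30°  [same arc NV]

∠NSV = 30°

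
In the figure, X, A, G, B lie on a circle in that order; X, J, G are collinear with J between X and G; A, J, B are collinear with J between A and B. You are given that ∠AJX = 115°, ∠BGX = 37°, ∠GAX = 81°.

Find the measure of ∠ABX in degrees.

1. ∠BJG = 115°  [vertical angles at J]
2. ∠GBX = 99°  [cyclic XAGB, opposite ∠A+∠B]
3. ∠BJX = 65°  [linear pair at J on XG]
4. ∠BXG = 44°  [△XGB]
5. ∠ABX = 71°  [△XJB]

∠ABX = 71°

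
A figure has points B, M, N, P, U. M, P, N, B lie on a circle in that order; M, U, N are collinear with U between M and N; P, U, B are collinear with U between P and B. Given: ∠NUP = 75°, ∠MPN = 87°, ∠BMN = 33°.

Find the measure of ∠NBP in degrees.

1. ∠BUM = 75°  [vertical angles at U]
2. ∠MBN = 93°  [cyclic MPNB, opposite ∠P+∠B]
3. ∠BNM = 54°  [△MNB]
4. ∠BUN = 105°  [linear pair at U on MN]
5. ∠NBP = 21°  [△NUB]

∠NBP = 21°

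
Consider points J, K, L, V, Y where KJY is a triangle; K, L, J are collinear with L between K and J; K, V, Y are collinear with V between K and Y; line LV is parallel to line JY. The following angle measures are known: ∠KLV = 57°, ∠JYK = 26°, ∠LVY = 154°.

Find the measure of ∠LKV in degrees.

∠LKV = 97°

1. ∠KJY = 57°  [LV∥JY, corresponding at L]
2. ∠JKY = 97°  [△KJY]
3. ∠LKV = 97°  [L on KJ, V on KY]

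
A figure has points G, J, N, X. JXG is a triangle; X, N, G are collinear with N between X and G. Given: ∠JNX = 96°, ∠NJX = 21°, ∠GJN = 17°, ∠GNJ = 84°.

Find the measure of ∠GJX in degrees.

1. ∠JXN = 63°  [△JXN]
2. ∠JGN = 79°  [△JNG]
3. ∠GXJ = 63°  [N on ray XG]
4. ∠JGX = 79°  [N on ray GX]
5. ∠GJX = 38°  [△JXG]

∠GJX = 38°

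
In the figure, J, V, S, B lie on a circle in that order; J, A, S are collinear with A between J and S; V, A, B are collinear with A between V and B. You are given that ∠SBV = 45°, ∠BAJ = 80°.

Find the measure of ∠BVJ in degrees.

∠BVJ = 35°

1. ∠SJV = 45°  [same arc VS]
2. ∠SAV = 80°  [vertical angles at A]
3. ∠JAV = 100°  [linear pair at A on JS]
4. ∠BVJ = 35°  [△JAV]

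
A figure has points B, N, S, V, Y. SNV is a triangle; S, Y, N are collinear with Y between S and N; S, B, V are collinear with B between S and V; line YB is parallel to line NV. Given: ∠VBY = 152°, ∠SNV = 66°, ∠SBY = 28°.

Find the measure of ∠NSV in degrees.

∠NSV = 86°

1. ∠BYS = 66°  [YB∥NV, corresponding at Y]
2. ∠BSY = 86°  [△SYB]
3. ∠NSV = 86°  [Y on SN, B on SV]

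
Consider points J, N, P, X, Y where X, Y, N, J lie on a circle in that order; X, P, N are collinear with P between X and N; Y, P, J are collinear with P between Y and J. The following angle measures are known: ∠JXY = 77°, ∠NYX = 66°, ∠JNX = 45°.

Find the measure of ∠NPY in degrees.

1. ∠NJX = 114°  [cyclic XYNJ, opposite ∠Y+∠J]
2. ∠JYX = 45°  [same arc XJ]
3. ∠JXN = 21°  [△XNJ]
4. ∠XJY = 58°  [△XYJ]
5. ∠JYN = 21°  [same arc NJ]
6. ∠XNY = 58°  [same arc XY]
7. ∠NPY = 101°  [△YPN]

∠NPY = 101°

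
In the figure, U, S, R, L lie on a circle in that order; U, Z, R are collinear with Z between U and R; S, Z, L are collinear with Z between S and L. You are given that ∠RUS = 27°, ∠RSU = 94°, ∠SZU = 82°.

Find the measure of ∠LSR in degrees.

1. ∠SRU = 59°  [△USR]
2. ∠RZS = 98°  [linear pair at Z on UR]
3. ∠LSR = 23°  [△SZR]

∠LSR = 23°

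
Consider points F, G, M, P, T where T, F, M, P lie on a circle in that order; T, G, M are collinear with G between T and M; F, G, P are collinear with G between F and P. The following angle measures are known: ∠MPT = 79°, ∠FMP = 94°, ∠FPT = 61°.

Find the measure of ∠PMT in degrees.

∠PMT = 33°

1. ∠FTP = 86°  [cyclic TFMP, opposite ∠T+∠M]
2. ∠PFT = 33°  [△TFP]
3. ∠PMT = 33°  [same arc TP]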